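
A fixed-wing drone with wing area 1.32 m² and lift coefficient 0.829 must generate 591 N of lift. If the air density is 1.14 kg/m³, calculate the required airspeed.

L = ½ρv²S·CL ⇒ v = √(2L/(ρ·S·CL))
v = √(2 × 591 / (1.14 × 1.32 × 0.829)) = √947.5 = 30.8 m/s

v = 30.8 m/s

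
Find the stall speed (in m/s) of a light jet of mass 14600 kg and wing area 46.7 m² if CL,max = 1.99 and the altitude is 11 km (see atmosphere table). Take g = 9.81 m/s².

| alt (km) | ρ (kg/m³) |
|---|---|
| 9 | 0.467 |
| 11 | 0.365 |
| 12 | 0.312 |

At 11 km, from the table: ρ = 0.365 kg/m³.
At stall, lift equals weight: L = W = m·g = 14600 × 9.81 = 1.432×10^5 N.
V_stall = √(2W/(ρ·S·CL,max)) = √(2 × 1.432×10^5 / (0.365 × 46.7 × 1.99))
V_stall = √8445 = 91.9 m/s

V_stall = 91.9 m/s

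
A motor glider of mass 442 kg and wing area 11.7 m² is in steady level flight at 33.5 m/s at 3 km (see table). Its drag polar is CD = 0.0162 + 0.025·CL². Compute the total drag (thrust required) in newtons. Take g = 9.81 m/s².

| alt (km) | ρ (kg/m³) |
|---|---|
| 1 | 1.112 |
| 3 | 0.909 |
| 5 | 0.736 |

At 3 km, from the table: ρ = 0.909 kg/m³.
In steady level flight, lift balances weight: W = mg = 442 × 9.81 = 4336 N.
Dynamic pressure q = 0.5 × 0.909 × 33.5² = 510.1 Pa.
CL = 2W/(ρv²S) = 2×4336/(0.909×33.5²×11.7) = 0.7266.
CD = 0.0162 + 0.025 × 0.7266² = 0.0294.
D = q·S·CD = 510.1 × 11.7 × 0.0294 = 175.4 N

D = 175 N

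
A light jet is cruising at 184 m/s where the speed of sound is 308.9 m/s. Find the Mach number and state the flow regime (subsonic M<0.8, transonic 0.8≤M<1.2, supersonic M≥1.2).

M = v/a = 184 / 308.9 = 0.596
M = 0.596 → subsonic.

M = 0.596 (subsonic)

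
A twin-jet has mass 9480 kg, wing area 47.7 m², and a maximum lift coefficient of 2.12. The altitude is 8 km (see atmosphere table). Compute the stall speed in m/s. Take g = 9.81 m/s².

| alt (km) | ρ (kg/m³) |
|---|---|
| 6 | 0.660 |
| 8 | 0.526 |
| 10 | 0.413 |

V_stall = 59.1 m/s

At 8 km, from the table: ρ = 0.526 kg/m³.
Stall occurs when L = W at CL,max. W = mg = 9480 × 9.81 = 93000 N.
V_stall = √(2W/(ρ·S·CL,max)) = √(2 × 93000 / (0.526 × 47.7 × 2.12))
V_stall = √3497 = 59.1 m/s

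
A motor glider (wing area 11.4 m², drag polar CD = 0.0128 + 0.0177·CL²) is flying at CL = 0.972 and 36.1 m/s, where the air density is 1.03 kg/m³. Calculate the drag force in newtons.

CD = 0.0128 + 0.0177 × 0.972² = 0.02952
D = ½ρv²S·CD = ½ × 1.03 × 36.1² × 11.4 × 0.02952 = 226 N

D = 226 N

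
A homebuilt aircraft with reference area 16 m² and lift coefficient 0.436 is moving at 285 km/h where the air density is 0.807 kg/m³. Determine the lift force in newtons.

Convert speed: v = 285 km/h ÷ 3.6 = 79.17 m/s.
L = ½ρv²S·CL = ½ × 0.807 × 79.17² × 16 × 0.436 = 17600 N ≈ 17.6 kN

L = 17600 N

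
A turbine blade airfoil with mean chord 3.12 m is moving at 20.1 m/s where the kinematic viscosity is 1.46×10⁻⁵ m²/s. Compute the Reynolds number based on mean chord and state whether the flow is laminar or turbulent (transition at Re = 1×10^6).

Re = v·c/ν = 20.1 × 3.12 / (1.46×10⁻⁵) = 4.3×10^6
Since 4.3×10^6 > 1×10^6, the flow is turbulent.

Re = 4.3×10^6 (turbulent)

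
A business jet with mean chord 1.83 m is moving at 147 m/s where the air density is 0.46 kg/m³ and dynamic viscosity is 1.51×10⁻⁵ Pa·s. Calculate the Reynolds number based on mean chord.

Re = ρ·v·c/μ = 0.46 × 147 × 1.83 / (1.51×10⁻⁵) = 8.2×10^6

Re = 8.2×10^6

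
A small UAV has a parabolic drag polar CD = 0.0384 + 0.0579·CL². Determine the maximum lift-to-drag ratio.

(L/D)max = 10.6

For CD = CD0 + K·CL², (L/D)max occurs at CL* = √(CD0/K) and equals 1/(2√(K·CD0)).
(L/D)max = 1/(2√(0.0579 × 0.0384)) = 1/(2 × 0.04715) = 10.6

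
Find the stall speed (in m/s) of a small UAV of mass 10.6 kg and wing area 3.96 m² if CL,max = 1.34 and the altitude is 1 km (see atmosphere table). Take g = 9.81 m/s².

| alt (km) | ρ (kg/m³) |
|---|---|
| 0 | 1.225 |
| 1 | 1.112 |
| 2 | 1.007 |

At 1 km, from the table: ρ = 1.112 kg/m³.
Stall occurs when L = W at CL,max. W = mg = 10.6 × 9.81 = 104 N.
V_stall = √(2W/(ρ·S·CL,max)) = √(2 × 104 / (1.112 × 3.96 × 1.34))
V_stall = √35.25 = 5.94 m/s

V_stall = 5.94 m/s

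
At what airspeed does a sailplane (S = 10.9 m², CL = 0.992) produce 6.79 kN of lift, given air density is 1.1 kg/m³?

L = ½ρv²S·CL ⇒ v = √(2L/(ρ·S·CL))
v = √(2 × 6790 / (1.1 × 10.9 × 0.992)) = √1142 = 33.8 m/s

v = 33.8 m/s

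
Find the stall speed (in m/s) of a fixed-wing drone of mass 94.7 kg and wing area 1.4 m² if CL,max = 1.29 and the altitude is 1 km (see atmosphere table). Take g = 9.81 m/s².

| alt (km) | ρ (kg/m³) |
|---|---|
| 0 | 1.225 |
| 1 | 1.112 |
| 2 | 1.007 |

V_stall = 30.4 m/s

At 1 km, from the table: ρ = 1.112 kg/m³.
Weight W = mg = 94.7 × 9.81 = 929 N.
From L = ½ρV²S·CL,max = W: V_stall = √(2W/(ρSCL,max)) = √(2·929/(1.112·1.4·1.29))
V_stall = √925.2 = 30.4 m/s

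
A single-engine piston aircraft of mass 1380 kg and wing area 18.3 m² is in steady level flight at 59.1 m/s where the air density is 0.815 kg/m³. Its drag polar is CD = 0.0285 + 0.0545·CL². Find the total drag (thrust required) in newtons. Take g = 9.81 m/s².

D = 1130 N

Weight W = mg = 1380 × 9.81 = 13538 N; in level flight L = W.
q = ½ρv² = ½ × 0.815 × 59.1² = 1423 Pa.
CL = 2W/(ρv²S) = 2×13538/(0.815×59.1²×18.3) = 0.5197.
CD = 0.0285 + 0.0545 × 0.5197² = 0.04322.
D = q·S·CD = 1423 × 18.3 × 0.04322 = 1126 N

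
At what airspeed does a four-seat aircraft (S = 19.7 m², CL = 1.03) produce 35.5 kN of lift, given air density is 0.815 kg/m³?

L = ½ρv²S·CL ⇒ v = √(2L/(ρ·S·CL))
v = √(2 × 35500 / (0.815 × 19.7 × 1.03)) = √4293 = 65.5 m/s

v = 65.5 m/s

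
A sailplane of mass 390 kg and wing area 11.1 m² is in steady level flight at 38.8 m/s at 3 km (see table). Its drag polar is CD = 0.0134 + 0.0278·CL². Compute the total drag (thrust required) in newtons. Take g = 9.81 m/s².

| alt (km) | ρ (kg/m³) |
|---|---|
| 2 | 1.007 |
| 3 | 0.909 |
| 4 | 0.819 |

At 3 km, from the table: ρ = 0.909 kg/m³.
In steady level flight, lift balances weight: W = mg = 390 × 9.81 = 3825.9 N.
Dynamic pressure q = 0.5 × 0.909 × 38.8² = 684.2 Pa.
CL = 2W/(ρv²S) = 2×3825.9/(0.909×38.8²×11.1) = 0.5037.
CD = 0.0134 + 0.0278 × 0.5037² = 0.02045.
D = q·S·CD = 684.2 × 11.1 × 0.02045 = 155.3 N

D = 155 N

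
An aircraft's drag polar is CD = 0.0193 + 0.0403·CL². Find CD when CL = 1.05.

CD = 0.0193 + 0.0403 × 1.05² = 0.0193 + 0.04443 = 0.0637

CD = 0.0637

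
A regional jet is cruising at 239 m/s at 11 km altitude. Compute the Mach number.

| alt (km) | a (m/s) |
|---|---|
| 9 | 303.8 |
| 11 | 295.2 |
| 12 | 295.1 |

M = 0.81

At 11 km, from the table: a = 295.2 m/s.
M = v/a = 239 / 295.2 = 0.81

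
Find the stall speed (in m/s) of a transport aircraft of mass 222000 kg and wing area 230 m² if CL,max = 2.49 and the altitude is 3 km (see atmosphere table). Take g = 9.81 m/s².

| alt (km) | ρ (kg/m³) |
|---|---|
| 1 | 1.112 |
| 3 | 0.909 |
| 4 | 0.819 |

V_stall = 91.5 m/s

At 3 km, from the table: ρ = 0.909 kg/m³.
At stall, lift equals weight: L = W = m·g = 222000 × 9.81 = 2.178×10^6 N.
From L = ½ρV²S·CL,max = W: V_stall = √(2W/(ρSCL,max)) = √(2·2.178×10^6/(0.909·230·2.49))
V_stall = √8367 = 91.5 m/s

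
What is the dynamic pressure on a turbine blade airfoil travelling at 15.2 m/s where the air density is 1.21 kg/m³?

q = ½ρv² = ½ × 1.21 × 15.2² = 140 Pa

q = 140 Pa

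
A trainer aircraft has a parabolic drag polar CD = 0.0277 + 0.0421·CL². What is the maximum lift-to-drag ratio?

For CD = CD0 + K·CL², (L/D)max occurs at CL* = √(CD0/K) and equals 1/(2√(K·CD0)).
(L/D)max = 1/(2√(0.0421 × 0.0277)) = 1/(2 × 0.03415) = 14.6

(L/D)max = 14.6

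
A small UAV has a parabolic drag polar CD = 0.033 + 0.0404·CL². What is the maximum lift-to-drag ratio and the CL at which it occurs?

For CD = CD0 + K·CL², (L/D)max occurs at CL* = √(CD0/K) and equals 1/(2√(K·CD0)).
(L/D)max = 1/(2√(0.0404 × 0.033)) = 1/(2 × 0.03651) = 13.7
CL* = √(0.033/0.0404) = 0.904

(L/D)max = 13.7, at CL = 0.904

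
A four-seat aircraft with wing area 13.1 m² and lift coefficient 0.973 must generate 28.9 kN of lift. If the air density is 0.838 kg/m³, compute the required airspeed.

L = ½ρv²S·CL ⇒ v = √(2L/(ρ·S·CL))
v = √(2 × 28900 / (0.838 × 13.1 × 0.973)) = √5411 = 73.6 m/s

v = 73.6 m/s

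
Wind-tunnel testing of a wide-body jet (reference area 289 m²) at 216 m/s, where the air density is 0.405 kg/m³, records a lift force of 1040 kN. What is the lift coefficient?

From L = ½ρv²S·CL, rearranging gives CL = 2L/(ρv²S).
CL = 2 × 1.04×10^6 / (0.405 × 216² × 289) = 0.381

CL = 0.381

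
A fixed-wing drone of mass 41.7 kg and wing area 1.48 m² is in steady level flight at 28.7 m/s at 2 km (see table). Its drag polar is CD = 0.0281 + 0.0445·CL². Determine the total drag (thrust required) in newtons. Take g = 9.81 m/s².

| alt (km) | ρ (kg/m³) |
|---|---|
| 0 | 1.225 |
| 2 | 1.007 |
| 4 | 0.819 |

D = 29.4 N

At 2 km, from the table: ρ = 1.007 kg/m³.
Level flight ⇒ L = W = m·g = 41.7 × 9.81 = 409.08 N.
q = ½ρv² = ½ × 1.007 × 28.7² = 414.7 Pa.
Required CL = L/(qS) = 409.08/(414.7·1.48) = 0.6665.
CD = 0.0281 + 0.0445 × 0.6665² = 0.04787.
D = q·S·CD = 414.7 × 1.48 × 0.04787 = 29.38 N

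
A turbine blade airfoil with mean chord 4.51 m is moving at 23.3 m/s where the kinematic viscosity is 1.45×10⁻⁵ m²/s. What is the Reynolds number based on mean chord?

Re = 7.25×10^6

Re = v·c/ν = 23.3 × 4.51 / (1.45×10⁻⁵) = 7.25×10^6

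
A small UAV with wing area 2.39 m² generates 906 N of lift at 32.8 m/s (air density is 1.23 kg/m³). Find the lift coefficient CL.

CL = 0.573

From L = ½ρv²S·CL, rearranging gives CL = 2L/(ρv²S).
CL = 2 × 906 / (1.23 × 32.8² × 2.39) = 0.573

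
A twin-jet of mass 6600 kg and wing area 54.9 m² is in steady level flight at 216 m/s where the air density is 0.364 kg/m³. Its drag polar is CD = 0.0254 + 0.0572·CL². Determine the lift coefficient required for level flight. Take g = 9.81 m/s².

In steady level flight, lift balances weight: W = mg = 6600 × 9.81 = 64746 N.
q = ½ρv² = ½ × 0.364 × 216² = 8491 Pa.
Required CL = L/(qS) = 64746/(8491·54.9) = 0.1389.

CL = 0.139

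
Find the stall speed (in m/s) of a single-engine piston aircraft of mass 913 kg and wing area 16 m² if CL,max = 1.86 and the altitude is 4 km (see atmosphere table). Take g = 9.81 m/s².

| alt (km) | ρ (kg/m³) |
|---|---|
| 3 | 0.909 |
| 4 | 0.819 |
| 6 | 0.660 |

At 4 km, from the table: ρ = 0.819 kg/m³.
At stall, lift equals weight: L = W = m·g = 913 × 9.81 = 8957 N.
V_stall = √(2W/(ρ·S·CL,max)) = √(2 × 8957 / (0.819 × 16 × 1.86))
V_stall = √734.9 = 27.1 m/s

V_stall = 27.1 m/s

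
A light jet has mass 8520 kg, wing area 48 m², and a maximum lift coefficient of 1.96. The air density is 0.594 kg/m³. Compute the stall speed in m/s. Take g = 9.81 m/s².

Weight W = mg = 8520 × 9.81 = 83580 N.
From L = ½ρV²S·CL,max = W: V_stall = √(2W/(ρSCL,max)) = √(2·83580/(0.594·48·1.96))
V_stall = √2991 = 54.7 m/s

V_stall = 54.7 m/s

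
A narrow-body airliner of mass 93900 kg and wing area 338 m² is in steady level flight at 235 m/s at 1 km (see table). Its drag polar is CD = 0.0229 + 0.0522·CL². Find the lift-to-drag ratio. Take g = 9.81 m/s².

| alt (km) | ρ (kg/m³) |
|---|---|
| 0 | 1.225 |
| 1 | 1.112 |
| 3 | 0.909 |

L/D = 3.81

At 1 km, from the table: ρ = 1.112 kg/m³.
In steady level flight, lift balances weight: W = mg = 93900 × 9.81 = 9.2116×10^5 N.
Dynamic pressure q = 0.5 × 1.112 × 235² = 30710 Pa.
CL = W/(q·S) = 9.2116×10^5 / (30710 × 338) = 0.08876.
CD = 0.0229 + 0.0522 × 0.08876² = 0.02331.
L/D = CL/CD = 0.08876 / 0.02331 = 3.81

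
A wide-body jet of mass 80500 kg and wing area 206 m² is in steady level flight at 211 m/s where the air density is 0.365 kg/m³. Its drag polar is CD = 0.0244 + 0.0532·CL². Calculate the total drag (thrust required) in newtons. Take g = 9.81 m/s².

Weight W = mg = 80500 × 9.81 = 7.897×10^5 N; in level flight L = W.
Dynamic pressure q = 0.5 × 0.365 × 211² = 8125 Pa.
CL = W/(q·S) = 7.897×10^5 / (8125 × 206) = 0.4718.
CD = 0.0244 + 0.0532 × 0.4718² = 0.03624.
D = q·S·CD = 8125 × 206 × 0.03624 = 60660 N

D = 60700 N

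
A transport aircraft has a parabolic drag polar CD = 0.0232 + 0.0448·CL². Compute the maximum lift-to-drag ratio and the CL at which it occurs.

For CD = CD0 + K·CL², (L/D)max occurs at CL* = √(CD0/K) and equals 1/(2√(K·CD0)).
(L/D)max = 1/(2√(0.0448 × 0.0232)) = 1/(2 × 0.03224) = 15.5
CL* = √(0.0232/0.0448) = 0.72

(L/D)max = 15.5, at CL = 0.72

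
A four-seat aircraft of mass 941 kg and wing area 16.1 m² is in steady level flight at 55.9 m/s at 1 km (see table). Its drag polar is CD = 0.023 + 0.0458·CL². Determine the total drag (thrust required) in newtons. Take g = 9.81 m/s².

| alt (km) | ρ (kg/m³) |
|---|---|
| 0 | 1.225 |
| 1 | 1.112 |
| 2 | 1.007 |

At 1 km, from the table: ρ = 1.112 kg/m³.
Weight W = mg = 941 × 9.81 = 9231.2 N; in level flight L = W.
Dynamic pressure q = 0.5 × 1.112 × 55.9² = 1737 Pa.
CL = W/(q·S) = 9231.2 / (1737 × 16.1) = 0.33.
CD = 0.023 + 0.0458 × 0.33² = 0.02799.
D = q·S·CD = 1737 × 16.1 × 0.02799 = 782.9 N

D = 783 N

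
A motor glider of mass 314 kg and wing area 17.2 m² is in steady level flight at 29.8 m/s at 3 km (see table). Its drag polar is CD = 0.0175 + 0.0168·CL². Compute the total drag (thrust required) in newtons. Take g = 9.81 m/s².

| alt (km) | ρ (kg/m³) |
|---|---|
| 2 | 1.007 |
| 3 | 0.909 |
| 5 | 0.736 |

D = 144 N

At 3 km, from the table: ρ = 0.909 kg/m³.
Weight W = mg = 314 × 9.81 = 3080.3 N; in level flight L = W.
q = ½ρv² = ½ × 0.909 × 29.8² = 403.6 Pa.
CL = 2W/(ρv²S) = 2×3080.3/(0.909×29.8²×17.2) = 0.4437.
CD = 0.0175 + 0.0168 × 0.4437² = 0.02081.
D = q·S·CD = 403.6 × 17.2 × 0.02081 = 144.4 N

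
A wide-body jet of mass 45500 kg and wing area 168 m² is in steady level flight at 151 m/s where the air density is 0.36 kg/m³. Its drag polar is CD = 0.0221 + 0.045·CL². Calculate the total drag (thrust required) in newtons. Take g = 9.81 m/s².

Weight W = mg = 45500 × 9.81 = 4.4636×10^5 N; in level flight L = W.
Dynamic pressure q = 0.5 × 0.36 × 151² = 4104 Pa.
Required CL = L/(qS) = 4.4636×10^5/(4104·168) = 0.6474.
CD = 0.0221 + 0.045 × 0.6474² = 0.04096.
D = q·S·CD = 4104 × 168 × 0.04096 = 28240 N

D = 28200 N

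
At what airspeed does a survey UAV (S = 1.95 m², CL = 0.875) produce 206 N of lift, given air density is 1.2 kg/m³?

v = 14.2 m/s

L = ½ρv²S·CL ⇒ v = √(2L/(ρ·S·CL))
v = √(2 × 206 / (1.2 × 1.95 × 0.875)) = √201.2 = 14.2 m/s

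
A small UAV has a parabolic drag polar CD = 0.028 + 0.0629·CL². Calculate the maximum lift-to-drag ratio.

(L/D)max = 11.9

For CD = CD0 + K·CL², (L/D)max occurs at CL* = √(CD0/K) and equals 1/(2√(K·CD0)).
(L/D)max = 1/(2√(0.0629 × 0.028)) = 1/(2 × 0.04197) = 11.9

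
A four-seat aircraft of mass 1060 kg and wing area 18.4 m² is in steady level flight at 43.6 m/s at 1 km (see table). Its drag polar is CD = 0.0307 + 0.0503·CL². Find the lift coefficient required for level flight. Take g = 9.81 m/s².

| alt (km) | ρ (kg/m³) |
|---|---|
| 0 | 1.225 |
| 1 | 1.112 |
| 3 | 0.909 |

At 1 km, from the table: ρ = 1.112 kg/m³.
Level flight ⇒ L = W = m·g = 1060 × 9.81 = 10399 N.
Dynamic pressure q = 0.5 × 1.112 × 43.6² = 1057 Pa.
CL = W/(q·S) = 10399 / (1057 × 18.4) = 0.5347.

CL = 0.535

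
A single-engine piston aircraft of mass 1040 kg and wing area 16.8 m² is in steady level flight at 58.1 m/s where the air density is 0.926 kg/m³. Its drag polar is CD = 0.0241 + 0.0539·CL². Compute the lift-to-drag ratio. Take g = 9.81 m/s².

L/D = 12.1

Level flight ⇒ L = W = m·g = 1040 × 9.81 = 10202 N.
q = ½ρv² = ½ × 0.926 × 58.1² = 1563 Pa.
Required CL = L/(qS) = 10202/(1563·16.8) = 0.3886.
CD = 0.0241 + 0.0539 × 0.3886² = 0.03224.
L/D = CL/CD = 0.3886 / 0.03224 = 12.1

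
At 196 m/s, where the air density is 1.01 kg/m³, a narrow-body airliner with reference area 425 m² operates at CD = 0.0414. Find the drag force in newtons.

D = 3.41×10^5 N

D = ½ρv²S·CD = ½ × 1.01 × 196² × 425 × 0.0414 = 3.41×10^5 N ≈ 341 kN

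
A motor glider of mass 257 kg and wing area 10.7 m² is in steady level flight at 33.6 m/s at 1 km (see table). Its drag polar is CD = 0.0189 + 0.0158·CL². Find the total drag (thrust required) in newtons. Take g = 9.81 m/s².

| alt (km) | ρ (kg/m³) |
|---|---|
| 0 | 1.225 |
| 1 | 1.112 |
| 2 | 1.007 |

D = 142 N

At 1 km, from the table: ρ = 1.112 kg/m³.
Weight W = mg = 257 × 9.81 = 2521.2 N; in level flight L = W.
Dynamic pressure q = 0.5 × 1.112 × 33.6² = 627.7 Pa.
CL = 2W/(ρv²S) = 2×2521.2/(1.112×33.6²×10.7) = 0.3754.
CD = 0.0189 + 0.0158 × 0.3754² = 0.02113.
D = q·S·CD = 627.7 × 10.7 × 0.02113 = 141.9 N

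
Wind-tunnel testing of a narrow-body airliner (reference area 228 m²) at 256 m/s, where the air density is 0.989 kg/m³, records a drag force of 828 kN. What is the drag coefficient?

From D = ½ρv²S·CD, rearranging gives CD = 2D/(ρv²S).
CD = 2 × 8.28×10^5 / (0.989 × 256² × 228) = 0.112

CD = 0.112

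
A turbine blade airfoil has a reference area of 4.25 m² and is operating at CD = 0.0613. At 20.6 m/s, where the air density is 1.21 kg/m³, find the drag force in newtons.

D = 66.9 N

Dynamic pressure q = ½ρv² = ½ × 1.21 × 20.6² = 256.7 Pa.
D = q·S·CD = 256.7 × 4.25 × 0.0613 = 66.9 N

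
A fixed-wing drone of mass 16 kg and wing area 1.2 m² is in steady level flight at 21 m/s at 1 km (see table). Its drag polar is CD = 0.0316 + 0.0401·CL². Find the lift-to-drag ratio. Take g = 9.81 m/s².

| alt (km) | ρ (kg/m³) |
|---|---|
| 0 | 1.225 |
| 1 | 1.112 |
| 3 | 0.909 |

L/D = 12.4

At 1 km, from the table: ρ = 1.112 kg/m³.
Level flight ⇒ L = W = m·g = 16 × 9.81 = 156.96 N.
q = ½ρv² = ½ × 1.112 × 21² = 245.2 Pa.
CL = 2W/(ρv²S) = 2×156.96/(1.112×21²×1.2) = 0.5335.
CD = 0.0316 + 0.0401 × 0.5335² = 0.04301.
L/D = CL/CD = 0.5335 / 0.04301 = 12.4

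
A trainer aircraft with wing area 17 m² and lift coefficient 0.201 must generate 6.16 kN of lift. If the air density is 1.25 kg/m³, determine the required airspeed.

v = 53.7 m/s

L = ½ρv²S·CL ⇒ v = √(2L/(ρ·S·CL))
v = √(2 × 6160 / (1.25 × 17 × 0.201)) = √2884 = 53.7 m/s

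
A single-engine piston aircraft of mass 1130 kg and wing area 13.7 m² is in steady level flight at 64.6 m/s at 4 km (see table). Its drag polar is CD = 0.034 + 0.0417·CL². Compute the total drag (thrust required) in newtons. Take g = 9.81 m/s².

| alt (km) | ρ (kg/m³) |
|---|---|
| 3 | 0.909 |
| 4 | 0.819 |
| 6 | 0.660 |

At 4 km, from the table: ρ = 0.819 kg/m³.
In steady level flight, lift balances weight: W = mg = 1130 × 9.81 = 11085 N.
q = ½ρv² = ½ × 0.819 × 64.6² = 1709 Pa.
Required CL = L/(qS) = 11085/(1709·13.7) = 0.4735.
CD = 0.034 + 0.0417 × 0.4735² = 0.04335.
D = q·S·CD = 1709 × 13.7 × 0.04335 = 1015 N

D = 1010 N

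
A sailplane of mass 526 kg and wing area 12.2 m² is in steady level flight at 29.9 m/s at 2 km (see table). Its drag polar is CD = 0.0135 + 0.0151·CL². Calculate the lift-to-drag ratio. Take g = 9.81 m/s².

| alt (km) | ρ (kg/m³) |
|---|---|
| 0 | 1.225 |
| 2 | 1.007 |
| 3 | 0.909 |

At 2 km, from the table: ρ = 1.007 kg/m³.
In steady level flight, lift balances weight: W = mg = 526 × 9.81 = 5160.1 N.
q = ½ρv² = ½ × 1.007 × 29.9² = 450.1 Pa.
CL = W/(q·S) = 5160.1 / (450.1 × 12.2) = 0.9396.
CD = 0.0135 + 0.0151 × 0.9396² = 0.02683.
L/D = CL/CD = 0.9396 / 0.02683 = 35

L/D = 35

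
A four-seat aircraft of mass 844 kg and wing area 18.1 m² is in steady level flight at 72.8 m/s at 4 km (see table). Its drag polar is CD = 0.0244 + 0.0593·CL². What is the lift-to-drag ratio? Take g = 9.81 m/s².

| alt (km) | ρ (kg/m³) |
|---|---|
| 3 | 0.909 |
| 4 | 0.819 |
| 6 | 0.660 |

L/D = 7.8

At 4 km, from the table: ρ = 0.819 kg/m³.
In steady level flight, lift balances weight: W = mg = 844 × 9.81 = 8279.6 N.
q = ½ρv² = ½ × 0.819 × 72.8² = 2170 Pa.
CL = 2W/(ρv²S) = 2×8279.6/(0.819×72.8²×18.1) = 0.2108.
CD = 0.0244 + 0.0593 × 0.2108² = 0.02703.
L/D = CL/CD = 0.2108 / 0.02703 = 7.8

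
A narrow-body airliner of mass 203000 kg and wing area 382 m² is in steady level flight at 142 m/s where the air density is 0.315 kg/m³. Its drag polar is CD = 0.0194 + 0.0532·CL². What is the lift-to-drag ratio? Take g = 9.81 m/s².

L/D = 10.1

Level flight ⇒ L = W = m·g = 203000 × 9.81 = 1.9914×10^6 N.
Dynamic pressure q = 0.5 × 0.315 × 142² = 3176 Pa.
CL = W/(q·S) = 1.9914×10^6 / (3176 × 382) = 1.642.
CD = 0.0194 + 0.0532 × 1.642² = 0.1628.
L/D = CL/CD = 1.642 / 0.1628 = 10.1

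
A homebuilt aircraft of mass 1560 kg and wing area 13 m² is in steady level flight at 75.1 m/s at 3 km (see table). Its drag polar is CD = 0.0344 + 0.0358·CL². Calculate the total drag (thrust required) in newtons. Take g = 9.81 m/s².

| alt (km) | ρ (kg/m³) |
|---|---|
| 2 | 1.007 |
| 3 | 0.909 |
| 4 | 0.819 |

At 3 km, from the table: ρ = 0.909 kg/m³.
Level flight ⇒ L = W = m·g = 1560 × 9.81 = 15304 N.
Dynamic pressure q = 0.5 × 0.909 × 75.1² = 2563 Pa.
CL = 2W/(ρv²S) = 2×15304/(0.909×75.1²×13) = 0.4592.
CD = 0.0344 + 0.0358 × 0.4592² = 0.04195.
D = q·S·CD = 2563 × 13 × 0.04195 = 1398 N

D = 1400 N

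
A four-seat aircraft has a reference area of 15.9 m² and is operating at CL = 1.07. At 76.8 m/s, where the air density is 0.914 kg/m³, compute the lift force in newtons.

L = 45900 N

L = ½ρv²S·CL = ½ × 0.914 × 76.8² × 15.9 × 1.07 = 45900 N ≈ 45.9 kN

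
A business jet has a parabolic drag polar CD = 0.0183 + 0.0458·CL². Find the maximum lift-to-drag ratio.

For CD = CD0 + K·CL², (L/D)max occurs at CL* = √(CD0/K) and equals 1/(2√(K·CD0)).
(L/D)max = 1/(2√(0.0458 × 0.0183)) = 1/(2 × 0.02895) = 17.3

(L/D)max = 17.3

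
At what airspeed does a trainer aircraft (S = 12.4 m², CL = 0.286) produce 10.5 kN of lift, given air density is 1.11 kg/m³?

L = ½ρv²S·CL ⇒ v = √(2L/(ρ·S·CL))
v = √(2 × 10500 / (1.11 × 12.4 × 0.286)) = √5335 = 73 m/s

v = 73 m/s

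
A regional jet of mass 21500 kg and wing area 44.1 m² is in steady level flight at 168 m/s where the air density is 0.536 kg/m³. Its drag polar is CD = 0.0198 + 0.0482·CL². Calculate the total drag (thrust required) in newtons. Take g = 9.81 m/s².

D = 13000 N

Weight W = mg = 21500 × 9.81 = 2.1092×10^5 N; in level flight L = W.
Dynamic pressure q = 0.5 × 0.536 × 168² = 7564 Pa.
CL = W/(q·S) = 2.1092×10^5 / (7564 × 44.1) = 0.6323.
CD = 0.0198 + 0.0482 × 0.6323² = 0.03907.
D = q·S·CD = 7564 × 44.1 × 0.03907 = 13030 N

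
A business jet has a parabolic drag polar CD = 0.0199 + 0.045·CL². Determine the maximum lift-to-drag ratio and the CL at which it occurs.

For CD = CD0 + K·CL², (L/D)max occurs at CL* = √(CD0/K) and equals 1/(2√(K·CD0)).
(L/D)max = 1/(2√(0.045 × 0.0199)) = 1/(2 × 0.02992) = 16.7
CL* = √(0.0199/0.045) = 0.665

(L/D)max = 16.7, at CL = 0.665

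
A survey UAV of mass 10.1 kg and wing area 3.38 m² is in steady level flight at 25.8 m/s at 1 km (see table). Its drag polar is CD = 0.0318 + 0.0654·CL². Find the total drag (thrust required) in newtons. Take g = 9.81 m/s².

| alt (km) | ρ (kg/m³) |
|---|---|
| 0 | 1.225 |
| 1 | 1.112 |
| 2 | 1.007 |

At 1 km, from the table: ρ = 1.112 kg/m³.
Level flight ⇒ L = W = m·g = 10.1 × 9.81 = 99.081 N.
Dynamic pressure q = 0.5 × 1.112 × 25.8² = 370.1 Pa.
CL = W/(q·S) = 99.081 / (370.1 × 3.38) = 0.07921.
CD = 0.0318 + 0.0654 × 0.07921² = 0.03221.
D = q·S·CD = 370.1 × 3.38 × 0.03221 = 40.29 N

D = 40.3 N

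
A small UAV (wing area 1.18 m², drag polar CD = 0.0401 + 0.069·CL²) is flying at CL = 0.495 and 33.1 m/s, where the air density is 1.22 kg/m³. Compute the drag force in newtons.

D = 45 N

CD = 0.0401 + 0.069 × 0.495² = 0.05701
D = ½ρv²S·CD = ½ × 1.22 × 33.1² × 1.18 × 0.05701 = 45 N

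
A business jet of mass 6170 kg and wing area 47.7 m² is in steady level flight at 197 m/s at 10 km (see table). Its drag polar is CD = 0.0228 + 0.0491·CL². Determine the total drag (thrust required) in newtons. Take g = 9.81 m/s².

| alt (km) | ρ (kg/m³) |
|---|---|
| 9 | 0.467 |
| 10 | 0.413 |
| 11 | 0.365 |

At 10 km, from the table: ρ = 0.413 kg/m³.
In steady level flight, lift balances weight: W = mg = 6170 × 9.81 = 60528 N.
q = ½ρv² = ½ × 0.413 × 197² = 8014 Pa.
Required CL = L/(qS) = 60528/(8014·47.7) = 0.1583.
CD = 0.0228 + 0.0491 × 0.1583² = 0.02403.
D = q·S·CD = 8014 × 47.7 × 0.02403 = 9186 N

D = 9190 N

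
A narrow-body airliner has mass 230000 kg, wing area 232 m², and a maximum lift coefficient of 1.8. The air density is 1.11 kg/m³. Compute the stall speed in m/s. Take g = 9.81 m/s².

V_stall = 98.7 m/s

At stall, lift equals weight: L = W = m·g = 230000 × 9.81 = 2.256×10^6 N.
From L = ½ρV²S·CL,max = W: V_stall = √(2W/(ρSCL,max)) = √(2·2.256×10^6/(1.11·232·1.8))
V_stall = √9735 = 98.7 m/s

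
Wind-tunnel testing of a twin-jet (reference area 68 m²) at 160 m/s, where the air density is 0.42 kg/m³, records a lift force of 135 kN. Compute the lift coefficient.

From L = ½ρv²S·CL, rearranging gives CL = 2L/(ρv²S).
CL = 2 × 1.35×10^5 / (0.42 × 160² × 68) = 0.369

CL = 0.369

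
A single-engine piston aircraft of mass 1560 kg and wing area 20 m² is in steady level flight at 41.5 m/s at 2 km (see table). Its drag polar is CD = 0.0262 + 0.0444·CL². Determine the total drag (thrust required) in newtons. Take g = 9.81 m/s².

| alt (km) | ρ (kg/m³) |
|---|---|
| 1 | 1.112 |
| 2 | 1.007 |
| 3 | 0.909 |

D = 1050 N

At 2 km, from the table: ρ = 1.007 kg/m³.
Weight W = mg = 1560 × 9.81 = 15304 N; in level flight L = W.
q = ½ρv² = ½ × 1.007 × 41.5² = 867.2 Pa.
CL = W/(q·S) = 15304 / (867.2 × 20) = 0.8824.
CD = 0.0262 + 0.0444 × 0.8824² = 0.06077.
D = q·S·CD = 867.2 × 20 × 0.06077 = 1054 N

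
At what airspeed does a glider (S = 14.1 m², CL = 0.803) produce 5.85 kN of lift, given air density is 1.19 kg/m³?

L = ½ρv²S·CL ⇒ v = √(2L/(ρ·S·CL))
v = √(2 × 5850 / (1.19 × 14.1 × 0.803)) = √868.4 = 29.5 m/s

v = 29.5 m/s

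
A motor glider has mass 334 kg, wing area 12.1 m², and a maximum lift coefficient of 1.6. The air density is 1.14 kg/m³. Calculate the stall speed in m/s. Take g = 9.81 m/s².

Weight W = mg = 334 × 9.81 = 3277 N.
V_stall = √(2W/(ρ·S·CL,max)) = √(2 × 3277 / (1.14 × 12.1 × 1.6))
V_stall = √296.9 = 17.2 m/s

V_stall = 17.2 m/s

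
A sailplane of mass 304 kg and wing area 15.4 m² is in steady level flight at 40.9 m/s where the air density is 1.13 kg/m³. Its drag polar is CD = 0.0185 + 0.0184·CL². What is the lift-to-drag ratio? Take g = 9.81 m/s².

L/D = 10.6

Weight W = mg = 304 × 9.81 = 2982.2 N; in level flight L = W.
Dynamic pressure q = 0.5 × 1.13 × 40.9² = 945.1 Pa.
CL = W/(q·S) = 2982.2 / (945.1 × 15.4) = 0.2049.
CD = 0.0185 + 0.0184 × 0.2049² = 0.01927.
L/D = CL/CD = 0.2049 / 0.01927 = 10.6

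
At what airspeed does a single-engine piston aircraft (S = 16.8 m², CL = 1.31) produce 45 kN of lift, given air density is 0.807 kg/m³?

L = ½ρv²S·CL ⇒ v = √(2L/(ρ·S·CL))
v = √(2 × 45000 / (0.807 × 16.8 × 1.31)) = √5067 = 71.2 m/s

v = 71.2 m/s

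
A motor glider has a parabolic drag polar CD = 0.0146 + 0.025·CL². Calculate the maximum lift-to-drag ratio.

For CD = CD0 + K·CL², (L/D)max occurs at CL* = √(CD0/K) and equals 1/(2√(K·CD0)).
(L/D)max = 1/(2√(0.025 × 0.0146)) = 1/(2 × 0.0191) = 26.2

(L/D)max = 26.2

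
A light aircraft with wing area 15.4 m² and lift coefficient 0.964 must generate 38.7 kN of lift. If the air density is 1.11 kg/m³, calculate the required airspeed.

v = 68.5 m/s

L = ½ρv²S·CL ⇒ v = √(2L/(ρ·S·CL))
v = √(2 × 38700 / (1.11 × 15.4 × 0.964)) = √4697 = 68.5 m/s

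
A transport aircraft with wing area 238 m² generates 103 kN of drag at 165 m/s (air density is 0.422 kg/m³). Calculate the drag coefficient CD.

CD = 0.0753

From D = ½ρv²S·CD, rearranging gives CD = 2D/(ρv²S).
CD = 2 × 1.03×10^5 / (0.422 × 165² × 238) = 0.0753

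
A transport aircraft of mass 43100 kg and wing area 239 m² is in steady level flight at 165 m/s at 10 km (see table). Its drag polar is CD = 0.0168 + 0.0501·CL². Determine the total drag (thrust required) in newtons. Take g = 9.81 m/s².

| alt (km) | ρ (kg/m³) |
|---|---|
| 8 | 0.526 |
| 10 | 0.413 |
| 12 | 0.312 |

At 10 km, from the table: ρ = 0.413 kg/m³.
In steady level flight, lift balances weight: W = mg = 43100 × 9.81 = 4.2281×10^5 N.
q = ½ρv² = ½ × 0.413 × 165² = 5622 Pa.
Required CL = L/(qS) = 4.2281×10^5/(5622·239) = 0.3147.
CD = 0.0168 + 0.0501 × 0.3147² = 0.02176.
D = q·S·CD = 5622 × 239 × 0.02176 = 29240 N

D = 29200 N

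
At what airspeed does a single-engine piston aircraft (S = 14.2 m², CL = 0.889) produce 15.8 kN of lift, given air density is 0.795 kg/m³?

L = ½ρv²S·CL ⇒ v = √(2L/(ρ·S·CL))
v = √(2 × 15800 / (0.795 × 14.2 × 0.889)) = √3149 = 56.1 m/s

v = 56.1 m/s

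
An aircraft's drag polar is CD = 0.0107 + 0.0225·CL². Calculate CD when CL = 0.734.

CD = 0.0228

CD = 0.0107 + 0.0225 × 0.734² = 0.0107 + 0.01212 = 0.0228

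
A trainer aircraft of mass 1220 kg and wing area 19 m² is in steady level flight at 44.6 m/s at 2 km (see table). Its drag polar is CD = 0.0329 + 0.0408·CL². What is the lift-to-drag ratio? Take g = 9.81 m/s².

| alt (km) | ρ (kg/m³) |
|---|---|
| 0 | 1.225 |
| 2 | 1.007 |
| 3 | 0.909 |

At 2 km, from the table: ρ = 1.007 kg/m³.
Level flight ⇒ L = W = m·g = 1220 × 9.81 = 11968 N.
Dynamic pressure q = 0.5 × 1.007 × 44.6² = 1002 Pa.
CL = W/(q·S) = 11968 / (1002 × 19) = 0.6289.
CD = 0.0329 + 0.0408 × 0.6289² = 0.04904.
L/D = CL/CD = 0.6289 / 0.04904 = 12.8

L/D = 12.8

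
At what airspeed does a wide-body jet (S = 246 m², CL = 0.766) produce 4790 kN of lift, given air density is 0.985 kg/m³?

v = 227 m/s

L = ½ρv²S·CL ⇒ v = √(2L/(ρ·S·CL))
v = √(2 × 4.79×10^6 / (0.985 × 246 × 0.766)) = √51610 = 227 m/s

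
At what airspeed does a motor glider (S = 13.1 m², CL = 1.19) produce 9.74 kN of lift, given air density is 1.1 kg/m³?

L = ½ρv²S·CL ⇒ v = √(2L/(ρ·S·CL))
v = √(2 × 9740 / (1.1 × 13.1 × 1.19)) = √1136 = 33.7 m/s

v = 33.7 m/s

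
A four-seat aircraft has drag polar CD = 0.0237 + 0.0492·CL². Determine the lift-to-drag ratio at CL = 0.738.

CD = 0.0237 + 0.0492 × 0.738² = 0.0505
L/D = CL/CD = 0.738 / 0.0505 = 14.6

L/D = 14.6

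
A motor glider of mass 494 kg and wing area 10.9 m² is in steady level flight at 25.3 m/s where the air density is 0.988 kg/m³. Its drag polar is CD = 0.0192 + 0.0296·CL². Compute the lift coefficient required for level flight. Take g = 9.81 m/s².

Level flight ⇒ L = W = m·g = 494 × 9.81 = 4846.1 N.
q = ½ρv² = ½ × 0.988 × 25.3² = 316.2 Pa.
Required CL = L/(qS) = 4846.1/(316.2·10.9) = 1.406.

CL = 1.41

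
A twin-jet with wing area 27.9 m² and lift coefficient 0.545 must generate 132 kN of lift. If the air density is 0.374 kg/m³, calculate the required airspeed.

v = 215 m/s

L = ½ρv²S·CL ⇒ v = √(2L/(ρ·S·CL))
v = √(2 × 1.32×10^5 / (0.374 × 27.9 × 0.545)) = √46420 = 215 m/s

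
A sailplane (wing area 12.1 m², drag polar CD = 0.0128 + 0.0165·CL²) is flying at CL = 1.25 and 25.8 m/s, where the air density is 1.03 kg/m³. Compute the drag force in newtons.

D = 160 N

CD = 0.0128 + 0.0165 × 1.25² = 0.03858
D = ½ρv²S·CD = ½ × 1.03 × 25.8² × 12.1 × 0.03858 = 160 N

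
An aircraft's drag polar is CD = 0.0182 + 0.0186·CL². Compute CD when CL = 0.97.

CD = 0.0182 + 0.0186 × 0.97² = 0.0182 + 0.0175 = 0.0357

CD = 0.0357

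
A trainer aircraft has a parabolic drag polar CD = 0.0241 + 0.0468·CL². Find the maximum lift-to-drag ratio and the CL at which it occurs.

(L/D)max = 14.9, at CL = 0.718

For CD = CD0 + K·CL², (L/D)max occurs at CL* = √(CD0/K) and equals 1/(2√(K·CD0)).
(L/D)max = 1/(2√(0.0468 × 0.0241)) = 1/(2 × 0.03358) = 14.9
CL* = √(0.0241/0.0468) = 0.718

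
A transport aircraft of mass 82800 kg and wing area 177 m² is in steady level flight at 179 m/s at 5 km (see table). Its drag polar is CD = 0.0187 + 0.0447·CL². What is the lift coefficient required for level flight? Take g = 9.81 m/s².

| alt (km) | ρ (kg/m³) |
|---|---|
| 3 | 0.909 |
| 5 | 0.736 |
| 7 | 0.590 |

CL = 0.389

At 5 km, from the table: ρ = 0.736 kg/m³.
In steady level flight, lift balances weight: W = mg = 82800 × 9.81 = 8.1227×10^5 N.
q = ½ρv² = ½ × 0.736 × 179² = 11790 Pa.
CL = W/(q·S) = 8.1227×10^5 / (11790 × 177) = 0.3892.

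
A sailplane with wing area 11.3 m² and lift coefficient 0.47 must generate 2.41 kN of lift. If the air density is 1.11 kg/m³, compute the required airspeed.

L = ½ρv²S·CL ⇒ v = √(2L/(ρ·S·CL))
v = √(2 × 2410 / (1.11 × 11.3 × 0.47)) = √817.6 = 28.6 m/s

v = 28.6 m/s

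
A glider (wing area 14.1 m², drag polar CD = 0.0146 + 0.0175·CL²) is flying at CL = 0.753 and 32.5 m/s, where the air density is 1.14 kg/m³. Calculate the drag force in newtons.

CD = 0.0146 + 0.0175 × 0.753² = 0.02452
D = ½ρv²S·CD = ½ × 1.14 × 32.5² × 14.1 × 0.02452 = 208 N

D = 208 N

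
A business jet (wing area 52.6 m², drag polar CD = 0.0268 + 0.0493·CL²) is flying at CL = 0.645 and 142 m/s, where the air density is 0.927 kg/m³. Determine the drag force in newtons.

D = 23300 N

CD = 0.0268 + 0.0493 × 0.645² = 0.04731
D = ½ρv²S·CD = ½ × 0.927 × 142² × 52.6 × 0.04731 = 23300 N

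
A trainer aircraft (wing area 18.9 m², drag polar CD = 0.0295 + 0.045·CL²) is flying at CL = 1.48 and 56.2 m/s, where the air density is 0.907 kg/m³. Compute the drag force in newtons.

CD = 0.0295 + 0.045 × 1.48² = 0.1281
D = ½ρv²S·CD = ½ × 0.907 × 56.2² × 18.9 × 0.1281 = 3470 N

D = 3470 N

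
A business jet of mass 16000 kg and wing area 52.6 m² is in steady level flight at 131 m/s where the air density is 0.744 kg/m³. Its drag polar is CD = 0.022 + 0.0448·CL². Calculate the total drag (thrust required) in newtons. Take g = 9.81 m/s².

D = 10700 N

Weight W = mg = 16000 × 9.81 = 1.5696×10^5 N; in level flight L = W.
Dynamic pressure q = 0.5 × 0.744 × 131² = 6384 Pa.
CL = W/(q·S) = 1.5696×10^5 / (6384 × 52.6) = 0.4674.
CD = 0.022 + 0.0448 × 0.4674² = 0.03179.
D = q·S·CD = 6384 × 52.6 × 0.03179 = 10670 N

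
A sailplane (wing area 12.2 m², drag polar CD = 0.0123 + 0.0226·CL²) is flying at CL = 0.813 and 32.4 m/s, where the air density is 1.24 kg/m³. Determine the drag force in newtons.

CD = 0.0123 + 0.0226 × 0.813² = 0.02724
D = ½ρv²S·CD = ½ × 1.24 × 32.4² × 12.2 × 0.02724 = 216 N

D = 216 N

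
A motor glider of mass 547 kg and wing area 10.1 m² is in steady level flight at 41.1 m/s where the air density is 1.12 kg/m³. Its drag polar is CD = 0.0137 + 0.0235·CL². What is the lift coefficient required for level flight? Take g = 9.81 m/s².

Weight W = mg = 547 × 9.81 = 5366.1 N; in level flight L = W.
q = ½ρv² = ½ × 1.12 × 41.1² = 946 Pa.
Required CL = L/(qS) = 5366.1/(946·10.1) = 0.5616.

CL = 0.562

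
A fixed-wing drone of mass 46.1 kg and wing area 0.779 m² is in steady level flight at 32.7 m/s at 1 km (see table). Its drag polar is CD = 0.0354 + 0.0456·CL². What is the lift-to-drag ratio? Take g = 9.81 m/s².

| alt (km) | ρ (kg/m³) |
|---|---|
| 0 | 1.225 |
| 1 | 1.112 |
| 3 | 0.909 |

L/D = 12.4

At 1 km, from the table: ρ = 1.112 kg/m³.
Weight W = mg = 46.1 × 9.81 = 452.24 N; in level flight L = W.
Dynamic pressure q = 0.5 × 1.112 × 32.7² = 594.5 Pa.
CL = 2W/(ρv²S) = 2×452.24/(1.112×32.7²×0.779) = 0.9765.
CD = 0.0354 + 0.0456 × 0.9765² = 0.07888.
L/D = CL/CD = 0.9765 / 0.07888 = 12.4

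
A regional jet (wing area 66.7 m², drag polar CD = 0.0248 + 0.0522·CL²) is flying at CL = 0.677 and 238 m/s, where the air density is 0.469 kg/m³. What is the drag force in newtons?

CD = 0.0248 + 0.0522 × 0.677² = 0.04872
D = ½ρv²S·CD = ½ × 0.469 × 238² × 66.7 × 0.04872 = 43200 N

D = 43200 N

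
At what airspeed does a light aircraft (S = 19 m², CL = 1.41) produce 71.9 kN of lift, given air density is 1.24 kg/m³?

L = ½ρv²S·CL ⇒ v = √(2L/(ρ·S·CL))
v = √(2 × 71900 / (1.24 × 19 × 1.41)) = √4329 = 65.8 m/s

v = 65.8 m/s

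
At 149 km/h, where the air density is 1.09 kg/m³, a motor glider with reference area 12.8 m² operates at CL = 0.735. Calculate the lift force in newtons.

Convert speed: v = 149 km/h ÷ 3.6 = 41.39 m/s.
L = ½ρv²S·CL = ½ × 1.09 × 41.39² × 12.8 × 0.735 = 8780 N ≈ 8.78 kN

L = 8780 N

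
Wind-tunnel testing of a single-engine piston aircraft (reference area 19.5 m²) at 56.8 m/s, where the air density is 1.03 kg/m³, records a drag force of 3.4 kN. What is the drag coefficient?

From D = ½ρv²S·CD, rearranging gives CD = 2D/(ρv²S).
CD = 2 × 3400 / (1.03 × 56.8² × 19.5) = 0.105

CD = 0.105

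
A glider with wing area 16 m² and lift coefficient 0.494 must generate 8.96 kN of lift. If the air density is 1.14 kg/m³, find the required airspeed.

v = 44.6 m/s

L = ½ρv²S·CL ⇒ v = √(2L/(ρ·S·CL))
v = √(2 × 8960 / (1.14 × 16 × 0.494)) = √1989 = 44.6 m/s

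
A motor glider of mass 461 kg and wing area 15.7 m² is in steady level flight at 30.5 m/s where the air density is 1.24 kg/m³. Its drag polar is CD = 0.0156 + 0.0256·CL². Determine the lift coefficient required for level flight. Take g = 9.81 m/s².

In steady level flight, lift balances weight: W = mg = 461 × 9.81 = 4522.4 N.
q = ½ρv² = ½ × 1.24 × 30.5² = 576.8 Pa.
CL = W/(q·S) = 4522.4 / (576.8 × 15.7) = 0.4994.

CL = 0.499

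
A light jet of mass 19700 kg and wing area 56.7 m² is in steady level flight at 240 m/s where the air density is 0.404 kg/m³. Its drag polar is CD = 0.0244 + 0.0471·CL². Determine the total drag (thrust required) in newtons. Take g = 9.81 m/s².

D = 18800 N

Level flight ⇒ L = W = m·g = 19700 × 9.81 = 1.9326×10^5 N.
Dynamic pressure q = 0.5 × 0.404 × 240² = 11640 Pa.
CL = 2W/(ρv²S) = 2×1.9326×10^5/(0.404×240²×56.7) = 0.2929.
CD = 0.0244 + 0.0471 × 0.2929² = 0.02844.
D = q·S·CD = 11640 × 56.7 × 0.02844 = 18760 N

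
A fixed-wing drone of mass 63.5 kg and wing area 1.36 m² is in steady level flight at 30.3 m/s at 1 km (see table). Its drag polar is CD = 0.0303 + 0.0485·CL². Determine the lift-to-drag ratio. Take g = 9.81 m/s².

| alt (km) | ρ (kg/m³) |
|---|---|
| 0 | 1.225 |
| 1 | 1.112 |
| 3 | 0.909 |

L/D = 12.9

At 1 km, from the table: ρ = 1.112 kg/m³.
Weight W = mg = 63.5 × 9.81 = 622.94 N; in level flight L = W.
Dynamic pressure q = 0.5 × 1.112 × 30.3² = 510.5 Pa.
CL = W/(q·S) = 622.94 / (510.5 × 1.36) = 0.8973.
CD = 0.0303 + 0.0485 × 0.8973² = 0.06935.
L/D = CL/CD = 0.8973 / 0.06935 = 12.9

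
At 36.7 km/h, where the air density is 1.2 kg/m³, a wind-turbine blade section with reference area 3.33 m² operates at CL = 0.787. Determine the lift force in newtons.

Convert speed: v = 36.7 km/h ÷ 3.6 = 10.19 m/s.
L = ½ρv²S·CL = ½ × 1.2 × 10.19² × 3.33 × 0.787 = 163 N

L = 163 N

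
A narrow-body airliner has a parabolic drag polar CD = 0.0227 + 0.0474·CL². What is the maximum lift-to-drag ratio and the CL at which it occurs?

For CD = CD0 + K·CL², (L/D)max occurs at CL* = √(CD0/K) and equals 1/(2√(K·CD0)).
(L/D)max = 1/(2√(0.0474 × 0.0227)) = 1/(2 × 0.0328) = 15.2
CL* = √(0.0227/0.0474) = 0.692

(L/D)max = 15.2, at CL = 0.692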